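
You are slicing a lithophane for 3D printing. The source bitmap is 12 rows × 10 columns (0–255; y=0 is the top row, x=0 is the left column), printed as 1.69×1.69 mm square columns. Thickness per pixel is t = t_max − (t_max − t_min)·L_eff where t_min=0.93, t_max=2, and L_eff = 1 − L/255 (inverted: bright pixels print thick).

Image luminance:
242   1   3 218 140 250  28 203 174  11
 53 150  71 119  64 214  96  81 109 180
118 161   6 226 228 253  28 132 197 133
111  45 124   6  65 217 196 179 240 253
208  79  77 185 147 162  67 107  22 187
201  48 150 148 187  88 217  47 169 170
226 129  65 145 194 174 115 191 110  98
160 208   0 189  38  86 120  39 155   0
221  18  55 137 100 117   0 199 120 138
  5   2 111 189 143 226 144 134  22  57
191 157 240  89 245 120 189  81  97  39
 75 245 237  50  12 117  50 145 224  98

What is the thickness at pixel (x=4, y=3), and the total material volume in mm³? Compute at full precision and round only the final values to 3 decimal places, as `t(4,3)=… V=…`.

span = t_max - t_min = 2 - 0.93 = 1.070
L(4,3) = 65, L_eff = 1 - 65/255 = 0.745098 (inverted)
t(4,3) = 2 - 1.070·0.745098 = 1.203
Σt over all 12·10 pixels = 1119976/6375 ≈ 175.6825098
V = pitch²·Σt = 1.69²·1119976/6375 = 501.767

t(4,3)=1.203 V=501.767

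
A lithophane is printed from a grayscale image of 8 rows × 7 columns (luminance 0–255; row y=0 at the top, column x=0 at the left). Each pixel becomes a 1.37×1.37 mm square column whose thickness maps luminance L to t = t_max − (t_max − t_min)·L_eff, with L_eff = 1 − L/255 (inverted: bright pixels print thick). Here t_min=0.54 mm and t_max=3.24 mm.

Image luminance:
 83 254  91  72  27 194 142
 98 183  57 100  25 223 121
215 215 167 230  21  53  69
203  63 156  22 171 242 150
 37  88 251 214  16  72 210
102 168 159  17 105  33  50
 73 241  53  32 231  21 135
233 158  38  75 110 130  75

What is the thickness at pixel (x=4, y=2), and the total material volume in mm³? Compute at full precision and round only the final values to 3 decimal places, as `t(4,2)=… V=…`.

t(4,2)=0.762 V=191.378

span = t_max - t_min = 3.24 - 0.54 = 2.700
L(4,2) = 21, L_eff = 1 - 21/255 = 0.917647 (inverted)
t(4,2) = 3.24 - 2.700·0.917647 = 0.762
Σt over all 8·7 pixels = 8667/85 ≈ 101.9647059
V = pitch²·Σt = 1.37²·8667/85 = 191.378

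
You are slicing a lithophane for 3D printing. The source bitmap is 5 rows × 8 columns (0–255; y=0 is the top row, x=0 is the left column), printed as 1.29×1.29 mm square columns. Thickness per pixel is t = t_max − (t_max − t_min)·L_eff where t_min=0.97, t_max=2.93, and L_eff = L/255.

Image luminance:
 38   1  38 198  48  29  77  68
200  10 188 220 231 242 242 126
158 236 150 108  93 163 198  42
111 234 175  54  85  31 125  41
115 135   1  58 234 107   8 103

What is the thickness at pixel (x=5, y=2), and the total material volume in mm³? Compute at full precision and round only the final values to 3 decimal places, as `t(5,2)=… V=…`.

span = t_max - t_min = 2.93 - 0.97 = 1.960
L(5,2) = 163, L_eff = 163/255 = 0.639216
t(5,2) = 2.93 - 1.960·0.639216 = 1.677
Σt over all 5·8 pixels = 515821/6375 ≈ 80.9130980
V = pitch²·Σt = 1.29²·515821/6375 = 134.647

t(5,2)=1.677 V=134.647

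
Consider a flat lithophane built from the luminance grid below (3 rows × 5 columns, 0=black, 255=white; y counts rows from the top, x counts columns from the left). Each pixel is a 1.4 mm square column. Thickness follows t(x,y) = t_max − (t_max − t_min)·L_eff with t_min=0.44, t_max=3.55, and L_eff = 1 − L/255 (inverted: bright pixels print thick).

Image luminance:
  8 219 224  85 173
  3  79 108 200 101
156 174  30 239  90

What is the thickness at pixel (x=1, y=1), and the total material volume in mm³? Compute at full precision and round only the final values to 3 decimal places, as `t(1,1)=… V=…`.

t(1,1)=1.403 V=58.091

span = t_max - t_min = 3.55 - 0.44 = 3.110
L(1,1) = 79, L_eff = 1 - 79/255 = 0.690196 (inverted)
t(1,1) = 3.55 - 3.110·0.690196 = 1.403
Σt over all 3·5 pixels = 755779/25500 ≈ 29.6383922
V = pitch²·Σt = 1.4²·755779/25500 = 58.091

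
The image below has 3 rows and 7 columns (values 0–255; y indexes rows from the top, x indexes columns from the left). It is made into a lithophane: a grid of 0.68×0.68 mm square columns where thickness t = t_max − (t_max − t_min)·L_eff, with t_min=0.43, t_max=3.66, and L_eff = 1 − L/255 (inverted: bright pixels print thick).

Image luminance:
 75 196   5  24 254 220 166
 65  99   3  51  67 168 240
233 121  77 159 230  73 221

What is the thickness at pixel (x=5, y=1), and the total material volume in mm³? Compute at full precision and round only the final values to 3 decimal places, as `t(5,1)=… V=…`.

span = t_max - t_min = 3.66 - 0.43 = 3.230
L(5,1) = 168, L_eff = 1 - 168/255 = 0.341176 (inverted)
t(5,1) = 3.66 - 3.230·0.341176 = 2.558
Σt over all 3·7 pixels = 32869/750 ≈ 43.8253333
V = pitch²·Σt = 0.68²·32869/750 = 20.265

t(5,1)=2.558 V=20.265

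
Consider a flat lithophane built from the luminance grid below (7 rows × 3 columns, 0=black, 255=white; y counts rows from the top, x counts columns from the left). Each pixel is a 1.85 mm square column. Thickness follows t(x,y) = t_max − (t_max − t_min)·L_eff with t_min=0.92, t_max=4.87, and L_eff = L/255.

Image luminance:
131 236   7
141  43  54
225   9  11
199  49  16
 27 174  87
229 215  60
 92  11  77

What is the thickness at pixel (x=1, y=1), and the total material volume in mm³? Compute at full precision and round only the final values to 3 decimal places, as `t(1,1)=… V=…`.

t(1,1)=4.204 V=239.058

span = t_max - t_min = 4.87 - 0.92 = 3.950
L(1,1) = 43, L_eff = 43/255 = 0.168627
t(1,1) = 4.87 - 3.950·0.168627 = 4.204
Σt over all 7·3 pixels = 35623/510 ≈ 69.8490196
V = pitch²·Σt = 1.85²·35623/510 = 239.058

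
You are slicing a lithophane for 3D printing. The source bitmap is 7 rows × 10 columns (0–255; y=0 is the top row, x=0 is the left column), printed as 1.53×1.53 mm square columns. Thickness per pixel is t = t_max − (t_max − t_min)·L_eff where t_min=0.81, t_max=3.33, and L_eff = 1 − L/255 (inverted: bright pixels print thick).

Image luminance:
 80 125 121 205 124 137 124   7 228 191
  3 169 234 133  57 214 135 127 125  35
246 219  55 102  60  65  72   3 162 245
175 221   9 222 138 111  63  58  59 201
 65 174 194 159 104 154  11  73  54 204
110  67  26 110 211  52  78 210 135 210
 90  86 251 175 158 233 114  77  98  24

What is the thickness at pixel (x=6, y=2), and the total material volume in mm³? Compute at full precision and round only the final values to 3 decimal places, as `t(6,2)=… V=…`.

t(6,2)=1.522 V=335.541

span = t_max - t_min = 3.33 - 0.81 = 2.520
L(6,2) = 72, L_eff = 1 - 72/255 = 0.717647 (inverted)
t(6,2) = 3.33 - 2.520·0.717647 = 1.522
Σt over all 7·10 pixels = 609189/4250 ≈ 143.3385882
V = pitch²·Σt = 1.53²·609189/4250 = 335.541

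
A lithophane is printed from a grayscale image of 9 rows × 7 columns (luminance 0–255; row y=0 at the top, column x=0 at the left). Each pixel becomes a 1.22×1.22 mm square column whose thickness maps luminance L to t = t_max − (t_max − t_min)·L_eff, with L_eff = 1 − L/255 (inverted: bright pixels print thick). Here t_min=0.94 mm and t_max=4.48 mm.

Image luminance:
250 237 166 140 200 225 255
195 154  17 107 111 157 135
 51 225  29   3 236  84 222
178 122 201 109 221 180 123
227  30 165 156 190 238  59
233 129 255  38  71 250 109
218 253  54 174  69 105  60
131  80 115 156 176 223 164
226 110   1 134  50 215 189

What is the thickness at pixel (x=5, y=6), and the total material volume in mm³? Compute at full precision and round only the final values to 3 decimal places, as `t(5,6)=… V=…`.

t(5,6)=2.398 V=282.081

span = t_max - t_min = 4.48 - 0.94 = 3.540
L(5,6) = 105, L_eff = 1 - 105/255 = 0.588235 (inverted)
t(5,6) = 4.48 - 3.540·0.588235 = 2.398
Σt over all 9·7 pixels = 805459/4250 ≈ 189.5197647
V = pitch²·Σt = 1.22²·805459/4250 = 282.081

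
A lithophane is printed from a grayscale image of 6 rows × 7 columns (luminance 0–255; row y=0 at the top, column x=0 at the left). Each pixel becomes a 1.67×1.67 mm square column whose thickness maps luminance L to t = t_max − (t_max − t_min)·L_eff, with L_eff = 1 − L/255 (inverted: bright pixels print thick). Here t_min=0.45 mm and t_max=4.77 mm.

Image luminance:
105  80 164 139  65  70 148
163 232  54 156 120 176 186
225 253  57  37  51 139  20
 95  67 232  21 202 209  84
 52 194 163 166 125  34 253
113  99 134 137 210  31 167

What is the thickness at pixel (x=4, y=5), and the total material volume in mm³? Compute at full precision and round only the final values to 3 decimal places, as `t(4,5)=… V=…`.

t(4,5)=4.008 V=309.168

span = t_max - t_min = 4.77 - 0.45 = 4.320
L(4,5) = 210, L_eff = 1 - 210/255 = 0.176471 (inverted)
t(4,5) = 4.77 - 4.320·0.176471 = 4.008
Σt over all 6·7 pixels = 471141/4250 ≈ 110.8567059
V = pitch²·Σt = 1.67²·471141/4250 = 309.168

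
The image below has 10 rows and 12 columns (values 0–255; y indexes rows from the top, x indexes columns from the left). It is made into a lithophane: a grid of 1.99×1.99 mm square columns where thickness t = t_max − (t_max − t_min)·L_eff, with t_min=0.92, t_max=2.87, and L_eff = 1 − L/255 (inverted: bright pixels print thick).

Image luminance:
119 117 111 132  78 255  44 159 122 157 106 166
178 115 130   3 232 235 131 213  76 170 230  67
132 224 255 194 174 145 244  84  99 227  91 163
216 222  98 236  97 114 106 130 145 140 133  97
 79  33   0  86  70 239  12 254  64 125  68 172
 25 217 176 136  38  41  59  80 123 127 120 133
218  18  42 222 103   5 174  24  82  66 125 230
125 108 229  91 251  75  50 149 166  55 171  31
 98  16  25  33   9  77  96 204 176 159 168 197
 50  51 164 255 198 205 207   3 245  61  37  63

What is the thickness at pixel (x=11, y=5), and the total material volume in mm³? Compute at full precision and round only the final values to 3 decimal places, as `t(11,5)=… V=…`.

t(11,5)=1.937 V=897.377

span = t_max - t_min = 2.87 - 0.92 = 1.950
L(11,5) = 133, L_eff = 1 - 133/255 = 0.478431 (inverted)
t(11,5) = 2.87 - 1.950·0.478431 = 1.937
Σt over all 10·12 pixels = 96307/425 ≈ 226.6047059
V = pitch²·Σt = 1.99²·96307/425 = 897.377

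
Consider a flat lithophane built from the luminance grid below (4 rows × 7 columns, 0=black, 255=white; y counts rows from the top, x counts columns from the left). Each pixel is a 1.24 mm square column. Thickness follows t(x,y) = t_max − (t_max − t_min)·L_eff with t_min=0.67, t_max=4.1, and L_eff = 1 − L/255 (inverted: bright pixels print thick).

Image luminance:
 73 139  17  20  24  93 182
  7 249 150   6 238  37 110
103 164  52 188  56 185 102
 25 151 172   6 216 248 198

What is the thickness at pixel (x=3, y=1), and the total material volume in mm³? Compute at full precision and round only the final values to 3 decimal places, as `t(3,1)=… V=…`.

t(3,1)=0.751 V=95.256

span = t_max - t_min = 4.1 - 0.67 = 3.430
L(3,1) = 6, L_eff = 1 - 6/255 = 0.976471 (inverted)
t(3,1) = 4.1 - 3.430·0.976471 = 0.751
Σt over all 4·7 pixels = 1579753/25500 ≈ 61.9510980
V = pitch²·Σt = 1.24²·1579753/25500 = 95.256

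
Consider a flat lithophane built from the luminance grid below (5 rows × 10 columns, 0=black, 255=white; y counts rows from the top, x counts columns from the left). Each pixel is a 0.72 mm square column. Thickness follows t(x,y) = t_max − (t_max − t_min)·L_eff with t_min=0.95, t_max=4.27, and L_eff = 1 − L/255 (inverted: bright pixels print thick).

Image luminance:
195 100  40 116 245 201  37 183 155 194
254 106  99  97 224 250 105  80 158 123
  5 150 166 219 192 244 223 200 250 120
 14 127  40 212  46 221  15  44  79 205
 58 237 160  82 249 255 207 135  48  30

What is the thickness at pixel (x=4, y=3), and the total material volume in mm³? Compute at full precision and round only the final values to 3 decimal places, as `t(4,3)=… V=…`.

t(4,3)=1.549 V=73.186

span = t_max - t_min = 4.27 - 0.95 = 3.320
L(4,3) = 46, L_eff = 1 - 46/255 = 0.819608 (inverted)
t(4,3) = 4.27 - 3.320·0.819608 = 1.549
Σt over all 5·10 pixels = 359999/2550 ≈ 141.1760784
V = pitch²·Σt = 0.72²·359999/2550 = 73.186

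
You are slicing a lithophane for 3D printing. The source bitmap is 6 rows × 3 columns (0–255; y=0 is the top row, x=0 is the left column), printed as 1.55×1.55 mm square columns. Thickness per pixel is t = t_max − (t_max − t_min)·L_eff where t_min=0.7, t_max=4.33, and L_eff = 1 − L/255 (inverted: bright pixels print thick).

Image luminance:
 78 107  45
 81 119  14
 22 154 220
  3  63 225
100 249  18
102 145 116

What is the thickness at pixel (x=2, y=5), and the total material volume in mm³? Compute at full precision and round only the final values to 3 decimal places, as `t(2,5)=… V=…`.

span = t_max - t_min = 4.33 - 0.7 = 3.630
L(2,5) = 116, L_eff = 1 - 116/255 = 0.545098 (inverted)
t(2,5) = 4.33 - 3.630·0.545098 = 2.351
Σt over all 6·3 pixels = 332281/8500 ≈ 39.0918824
V = pitch²·Σt = 1.55²·332281/8500 = 93.918

t(2,5)=2.351 V=93.918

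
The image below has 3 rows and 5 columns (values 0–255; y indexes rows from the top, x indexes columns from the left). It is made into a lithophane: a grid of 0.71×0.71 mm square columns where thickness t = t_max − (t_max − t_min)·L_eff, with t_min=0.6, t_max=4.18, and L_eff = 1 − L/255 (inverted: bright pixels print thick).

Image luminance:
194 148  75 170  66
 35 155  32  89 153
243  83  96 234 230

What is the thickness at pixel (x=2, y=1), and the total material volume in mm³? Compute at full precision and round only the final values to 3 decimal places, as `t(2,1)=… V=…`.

span = t_max - t_min = 4.18 - 0.6 = 3.580
L(2,1) = 32, L_eff = 1 - 32/255 = 0.874510 (inverted)
t(2,1) = 4.18 - 3.580·0.874510 = 1.049
Σt over all 3·5 pixels = 473287/12750 ≈ 37.1205490
V = pitch²·Σt = 0.71²·473287/12750 = 18.712

t(2,1)=1.049 V=18.712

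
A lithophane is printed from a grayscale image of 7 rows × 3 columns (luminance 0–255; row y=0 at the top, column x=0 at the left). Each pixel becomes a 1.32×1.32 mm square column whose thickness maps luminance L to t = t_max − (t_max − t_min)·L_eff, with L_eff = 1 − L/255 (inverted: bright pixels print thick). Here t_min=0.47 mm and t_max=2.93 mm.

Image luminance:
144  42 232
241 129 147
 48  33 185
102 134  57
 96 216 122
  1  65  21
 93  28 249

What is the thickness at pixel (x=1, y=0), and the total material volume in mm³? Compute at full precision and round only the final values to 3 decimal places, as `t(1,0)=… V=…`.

t(1,0)=0.875 V=57.287

span = t_max - t_min = 2.93 - 0.47 = 2.460
L(1,0) = 42, L_eff = 1 - 42/255 = 0.835294 (inverted)
t(1,0) = 2.93 - 2.460·0.835294 = 0.875
Σt over all 7·3 pixels = 55893/1700 ≈ 32.8782353
V = pitch²·Σt = 1.32²·55893/1700 = 57.287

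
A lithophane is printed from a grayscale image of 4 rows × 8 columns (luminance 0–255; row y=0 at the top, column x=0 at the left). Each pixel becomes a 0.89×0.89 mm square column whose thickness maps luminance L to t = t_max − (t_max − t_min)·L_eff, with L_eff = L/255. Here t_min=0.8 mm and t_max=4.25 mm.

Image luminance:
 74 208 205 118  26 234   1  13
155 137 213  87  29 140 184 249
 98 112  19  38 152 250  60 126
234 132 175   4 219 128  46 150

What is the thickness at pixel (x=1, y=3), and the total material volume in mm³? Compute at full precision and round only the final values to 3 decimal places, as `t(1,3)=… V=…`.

t(1,3)=2.464 V=64.688

span = t_max - t_min = 4.25 - 0.8 = 3.450
L(1,3) = 132, L_eff = 132/255 = 0.517647
t(1,3) = 4.25 - 3.450·0.517647 = 2.464
Σt over all 4·8 pixels = 34708/425 ≈ 81.6658824
V = pitch²·Σt = 0.89²·34708/425 = 64.688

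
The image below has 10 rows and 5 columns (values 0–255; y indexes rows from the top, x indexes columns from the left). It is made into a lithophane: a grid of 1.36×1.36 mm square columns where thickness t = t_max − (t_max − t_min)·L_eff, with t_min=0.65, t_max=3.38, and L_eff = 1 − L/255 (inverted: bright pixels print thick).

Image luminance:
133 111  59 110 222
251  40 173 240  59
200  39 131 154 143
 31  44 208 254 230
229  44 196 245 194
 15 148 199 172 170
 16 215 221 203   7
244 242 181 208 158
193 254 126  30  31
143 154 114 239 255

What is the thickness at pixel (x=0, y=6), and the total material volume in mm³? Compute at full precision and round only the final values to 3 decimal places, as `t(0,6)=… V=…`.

span = t_max - t_min = 3.38 - 0.65 = 2.730
L(0,6) = 16, L_eff = 1 - 16/255 = 0.937255 (inverted)
t(0,6) = 3.38 - 2.730·0.937255 = 0.821
Σt over all 10·5 pixels = 243737/2125 ≈ 114.6997647
V = pitch²·Σt = 1.36²·243737/2125 = 212.149

t(0,6)=0.821 V=212.149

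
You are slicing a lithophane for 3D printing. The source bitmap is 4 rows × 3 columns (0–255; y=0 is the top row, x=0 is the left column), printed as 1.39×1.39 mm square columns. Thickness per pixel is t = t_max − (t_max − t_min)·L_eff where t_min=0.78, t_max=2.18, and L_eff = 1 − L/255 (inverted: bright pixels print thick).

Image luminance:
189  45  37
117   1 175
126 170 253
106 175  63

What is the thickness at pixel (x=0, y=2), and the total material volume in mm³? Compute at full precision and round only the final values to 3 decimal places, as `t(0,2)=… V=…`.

span = t_max - t_min = 2.18 - 0.78 = 1.400
L(0,2) = 126, L_eff = 1 - 126/255 = 0.505882 (inverted)
t(0,2) = 2.18 - 1.400·0.505882 = 1.472
Σt over all 4·3 pixels = 22133/1275 ≈ 17.3592157
V = pitch²·Σt = 1.39²·22133/1275 = 33.540

t(0,2)=1.472 V=33.540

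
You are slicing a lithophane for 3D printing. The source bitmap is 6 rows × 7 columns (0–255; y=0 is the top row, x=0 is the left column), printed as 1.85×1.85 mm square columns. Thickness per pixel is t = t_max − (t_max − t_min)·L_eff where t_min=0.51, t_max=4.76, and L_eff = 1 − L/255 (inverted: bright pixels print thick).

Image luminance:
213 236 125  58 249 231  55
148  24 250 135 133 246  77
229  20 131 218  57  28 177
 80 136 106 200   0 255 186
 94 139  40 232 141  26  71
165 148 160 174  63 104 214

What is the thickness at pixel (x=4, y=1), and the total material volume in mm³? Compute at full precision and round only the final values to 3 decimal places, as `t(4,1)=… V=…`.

t(4,1)=2.727 V=402.669

span = t_max - t_min = 4.76 - 0.51 = 4.250
L(4,1) = 133, L_eff = 1 - 133/255 = 0.478431 (inverted)
t(4,1) = 4.76 - 4.250·0.478431 = 2.727
Σt over all 6·7 pixels = 8824/75 ≈ 117.6533333
V = pitch²·Σt = 1.85²·8824/75 = 402.669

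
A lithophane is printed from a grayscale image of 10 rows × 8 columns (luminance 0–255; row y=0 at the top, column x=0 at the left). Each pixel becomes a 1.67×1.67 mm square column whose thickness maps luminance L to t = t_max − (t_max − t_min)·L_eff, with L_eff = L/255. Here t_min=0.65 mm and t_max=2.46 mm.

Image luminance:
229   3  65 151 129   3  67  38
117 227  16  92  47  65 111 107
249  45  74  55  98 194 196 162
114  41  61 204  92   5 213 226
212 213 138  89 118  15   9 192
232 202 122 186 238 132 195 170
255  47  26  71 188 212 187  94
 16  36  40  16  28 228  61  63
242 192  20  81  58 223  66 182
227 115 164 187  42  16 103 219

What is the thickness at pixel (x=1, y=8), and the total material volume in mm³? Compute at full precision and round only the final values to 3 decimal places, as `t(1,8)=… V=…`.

t(1,8)=1.097 V=357.550

span = t_max - t_min = 2.46 - 0.65 = 1.810
L(1,8) = 192, L_eff = 192/255 = 0.752941
t(1,8) = 2.46 - 1.810·0.752941 = 1.097
Σt over all 10·8 pixels = 817304/6375 ≈ 128.2045490
V = pitch²·Σt = 1.67²·817304/6375 = 357.550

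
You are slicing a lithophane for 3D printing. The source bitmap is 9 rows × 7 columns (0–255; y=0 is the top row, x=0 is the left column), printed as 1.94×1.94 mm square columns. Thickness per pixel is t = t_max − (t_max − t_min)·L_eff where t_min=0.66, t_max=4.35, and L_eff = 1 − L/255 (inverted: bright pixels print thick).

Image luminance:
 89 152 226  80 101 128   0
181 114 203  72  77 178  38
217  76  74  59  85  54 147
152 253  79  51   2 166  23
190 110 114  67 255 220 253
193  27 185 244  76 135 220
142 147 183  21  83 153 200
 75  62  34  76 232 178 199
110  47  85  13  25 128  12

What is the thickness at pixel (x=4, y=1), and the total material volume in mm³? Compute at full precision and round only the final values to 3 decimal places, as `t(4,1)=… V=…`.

span = t_max - t_min = 4.35 - 0.66 = 3.690
L(4,1) = 77, L_eff = 1 - 77/255 = 0.698039 (inverted)
t(4,1) = 4.35 - 3.690·0.698039 = 1.774
Σt over all 9·7 pixels = 1284663/8500 ≈ 151.1368235
V = pitch²·Σt = 1.94²·1284663/8500 = 568.819

t(4,1)=1.774 V=568.819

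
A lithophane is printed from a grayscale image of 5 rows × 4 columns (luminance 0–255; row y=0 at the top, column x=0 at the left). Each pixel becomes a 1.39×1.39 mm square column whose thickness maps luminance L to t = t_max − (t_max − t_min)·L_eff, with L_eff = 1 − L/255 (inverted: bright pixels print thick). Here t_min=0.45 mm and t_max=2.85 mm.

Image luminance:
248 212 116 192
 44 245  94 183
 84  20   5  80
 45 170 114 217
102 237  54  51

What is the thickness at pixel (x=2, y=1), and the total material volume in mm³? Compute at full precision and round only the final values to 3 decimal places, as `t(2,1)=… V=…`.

span = t_max - t_min = 2.85 - 0.45 = 2.400
L(2,1) = 94, L_eff = 1 - 94/255 = 0.631373 (inverted)
t(2,1) = 2.85 - 2.400·0.631373 = 1.335
Σt over all 5·4 pixels = 13877/425 ≈ 32.6517647
V = pitch²·Σt = 1.39²·13877/425 = 63.086

t(2,1)=1.335 V=63.086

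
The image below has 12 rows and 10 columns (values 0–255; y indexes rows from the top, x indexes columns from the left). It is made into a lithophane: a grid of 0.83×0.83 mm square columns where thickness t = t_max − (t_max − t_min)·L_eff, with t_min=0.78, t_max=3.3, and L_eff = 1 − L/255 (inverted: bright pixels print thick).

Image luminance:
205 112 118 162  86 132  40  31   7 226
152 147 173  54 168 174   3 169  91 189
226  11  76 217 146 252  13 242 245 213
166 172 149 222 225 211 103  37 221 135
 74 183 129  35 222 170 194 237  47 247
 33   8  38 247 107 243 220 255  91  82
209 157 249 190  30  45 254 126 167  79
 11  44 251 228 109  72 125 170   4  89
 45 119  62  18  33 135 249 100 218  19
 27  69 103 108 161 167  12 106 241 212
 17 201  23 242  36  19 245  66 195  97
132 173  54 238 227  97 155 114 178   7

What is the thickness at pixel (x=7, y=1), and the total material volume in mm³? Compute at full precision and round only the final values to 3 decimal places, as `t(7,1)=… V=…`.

t(7,1)=2.450 V=172.809

span = t_max - t_min = 3.3 - 0.78 = 2.520
L(7,1) = 169, L_eff = 1 - 169/255 = 0.337255 (inverted)
t(7,1) = 3.3 - 2.520·0.337255 = 2.450
Σt over all 12·10 pixels = 250.848
V = pitch²·Σt = 0.83²·250.848 = 172.809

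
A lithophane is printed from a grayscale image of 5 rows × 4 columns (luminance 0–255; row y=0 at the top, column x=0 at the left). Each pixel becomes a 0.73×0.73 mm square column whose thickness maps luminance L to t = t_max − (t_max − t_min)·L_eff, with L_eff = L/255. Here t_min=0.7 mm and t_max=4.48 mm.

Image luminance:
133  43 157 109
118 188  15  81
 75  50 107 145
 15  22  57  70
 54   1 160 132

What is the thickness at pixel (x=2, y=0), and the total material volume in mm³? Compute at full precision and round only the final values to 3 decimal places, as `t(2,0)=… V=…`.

span = t_max - t_min = 4.48 - 0.7 = 3.780
L(2,0) = 157, L_eff = 157/255 = 0.615686
t(2,0) = 4.48 - 3.780·0.615686 = 2.153
Σt over all 5·4 pixels = 135842/2125 ≈ 63.9256471
V = pitch²·Σt = 0.73²·135842/2125 = 34.066

t(2,0)=2.153 V=34.066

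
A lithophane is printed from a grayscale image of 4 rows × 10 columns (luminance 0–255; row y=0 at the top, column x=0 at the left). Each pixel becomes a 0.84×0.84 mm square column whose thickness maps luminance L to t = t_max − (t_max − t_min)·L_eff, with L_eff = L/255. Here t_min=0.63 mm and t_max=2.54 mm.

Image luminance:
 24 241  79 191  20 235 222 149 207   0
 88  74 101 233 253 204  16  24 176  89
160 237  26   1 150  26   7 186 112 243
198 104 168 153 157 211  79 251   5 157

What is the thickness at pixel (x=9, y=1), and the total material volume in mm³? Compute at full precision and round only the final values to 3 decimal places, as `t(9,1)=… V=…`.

span = t_max - t_min = 2.54 - 0.63 = 1.910
L(9,1) = 89, L_eff = 89/255 = 0.349020
t(9,1) = 2.54 - 1.910·0.349020 = 1.873
Σt over all 4·10 pixels = 1586713/25500 ≈ 62.2240392
V = pitch²·Σt = 0.84²·1586713/25500 = 43.905

t(9,1)=1.873 V=43.905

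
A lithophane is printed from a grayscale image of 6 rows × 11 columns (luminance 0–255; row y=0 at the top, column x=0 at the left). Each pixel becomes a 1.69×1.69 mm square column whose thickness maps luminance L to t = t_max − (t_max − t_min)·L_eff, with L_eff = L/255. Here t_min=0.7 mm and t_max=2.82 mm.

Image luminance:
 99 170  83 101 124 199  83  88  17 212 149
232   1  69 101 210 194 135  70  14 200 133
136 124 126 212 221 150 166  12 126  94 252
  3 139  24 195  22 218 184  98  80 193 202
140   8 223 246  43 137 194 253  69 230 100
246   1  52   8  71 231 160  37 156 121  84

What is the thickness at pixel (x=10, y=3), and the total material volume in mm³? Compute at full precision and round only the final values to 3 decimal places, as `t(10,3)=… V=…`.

span = t_max - t_min = 2.82 - 0.7 = 2.120
L(10,3) = 202, L_eff = 202/255 = 0.792157
t(10,3) = 2.82 - 2.120·0.792157 = 1.141
Σt over all 6·11 pixels = 737552/6375 ≈ 115.6944314
V = pitch²·Σt = 1.69²·737552/6375 = 330.435

t(10,3)=1.141 V=330.435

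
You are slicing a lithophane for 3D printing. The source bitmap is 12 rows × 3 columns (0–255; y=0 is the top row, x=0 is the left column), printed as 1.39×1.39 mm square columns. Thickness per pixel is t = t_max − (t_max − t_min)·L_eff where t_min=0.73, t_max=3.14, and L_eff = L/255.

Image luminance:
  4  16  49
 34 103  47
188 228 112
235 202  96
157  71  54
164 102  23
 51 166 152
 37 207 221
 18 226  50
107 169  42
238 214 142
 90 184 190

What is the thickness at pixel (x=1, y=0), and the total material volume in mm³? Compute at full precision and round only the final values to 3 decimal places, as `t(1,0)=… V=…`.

t(1,0)=2.989 V=138.260

span = t_max - t_min = 3.14 - 0.73 = 2.410
L(1,0) = 16, L_eff = 16/255 = 0.062745
t(1,0) = 3.14 - 2.410·0.062745 = 2.989
Σt over all 12·3 pixels = 608257/8500 ≈ 71.5596471
V = pitch²·Σt = 1.39²·608257/8500 = 138.260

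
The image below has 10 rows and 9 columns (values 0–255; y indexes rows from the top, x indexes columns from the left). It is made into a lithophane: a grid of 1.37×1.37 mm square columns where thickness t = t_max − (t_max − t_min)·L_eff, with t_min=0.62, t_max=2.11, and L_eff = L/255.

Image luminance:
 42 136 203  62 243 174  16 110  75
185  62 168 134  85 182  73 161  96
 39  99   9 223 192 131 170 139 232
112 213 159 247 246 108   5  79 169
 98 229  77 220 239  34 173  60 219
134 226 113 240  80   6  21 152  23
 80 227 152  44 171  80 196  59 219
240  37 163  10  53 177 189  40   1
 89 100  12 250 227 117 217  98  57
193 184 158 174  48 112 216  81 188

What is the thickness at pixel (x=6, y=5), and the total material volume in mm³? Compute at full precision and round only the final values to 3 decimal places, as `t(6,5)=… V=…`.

span = t_max - t_min = 2.11 - 0.62 = 1.490
L(6,5) = 21, L_eff = 21/255 = 0.082353
t(6,5) = 2.11 - 1.490·0.082353 = 1.987
Σt over all 10·9 pixels = 771733/6375 ≈ 121.0561569
V = pitch²·Σt = 1.37²·771733/6375 = 227.210

t(6,5)=1.987 V=227.210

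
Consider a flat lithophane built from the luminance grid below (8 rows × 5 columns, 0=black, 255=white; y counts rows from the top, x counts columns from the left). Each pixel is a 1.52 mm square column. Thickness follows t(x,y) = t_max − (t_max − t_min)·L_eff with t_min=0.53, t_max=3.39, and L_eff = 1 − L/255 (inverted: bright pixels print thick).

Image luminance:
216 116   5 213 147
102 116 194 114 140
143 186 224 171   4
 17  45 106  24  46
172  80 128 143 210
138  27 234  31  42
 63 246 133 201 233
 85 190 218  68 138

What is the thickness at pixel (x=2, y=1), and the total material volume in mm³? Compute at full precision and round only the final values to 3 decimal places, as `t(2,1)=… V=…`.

span = t_max - t_min = 3.39 - 0.53 = 2.860
L(2,1) = 194, L_eff = 1 - 194/255 = 0.239216 (inverted)
t(2,1) = 3.39 - 2.860·0.239216 = 2.706
Σt over all 8·5 pixels = 333629/4250 ≈ 78.5009412
V = pitch²·Σt = 1.52²·333629/4250 = 181.369

t(2,1)=2.706 V=181.369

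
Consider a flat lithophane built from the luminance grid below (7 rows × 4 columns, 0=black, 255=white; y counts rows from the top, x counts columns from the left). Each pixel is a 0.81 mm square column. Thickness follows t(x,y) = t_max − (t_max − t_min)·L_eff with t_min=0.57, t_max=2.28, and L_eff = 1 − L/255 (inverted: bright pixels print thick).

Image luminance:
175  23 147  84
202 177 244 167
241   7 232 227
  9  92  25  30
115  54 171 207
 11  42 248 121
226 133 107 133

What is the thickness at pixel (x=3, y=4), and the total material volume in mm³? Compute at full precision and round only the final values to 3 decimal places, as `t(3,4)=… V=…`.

span = t_max - t_min = 2.28 - 0.57 = 1.710
L(3,4) = 207, L_eff = 1 - 207/255 = 0.188235 (inverted)
t(3,4) = 2.28 - 1.710·0.188235 = 1.958
Σt over all 7·4 pixels = 34371/850 ≈ 40.4364706
V = pitch²·Σt = 0.81²·34371/850 = 26.530

t(3,4)=1.958 V=26.530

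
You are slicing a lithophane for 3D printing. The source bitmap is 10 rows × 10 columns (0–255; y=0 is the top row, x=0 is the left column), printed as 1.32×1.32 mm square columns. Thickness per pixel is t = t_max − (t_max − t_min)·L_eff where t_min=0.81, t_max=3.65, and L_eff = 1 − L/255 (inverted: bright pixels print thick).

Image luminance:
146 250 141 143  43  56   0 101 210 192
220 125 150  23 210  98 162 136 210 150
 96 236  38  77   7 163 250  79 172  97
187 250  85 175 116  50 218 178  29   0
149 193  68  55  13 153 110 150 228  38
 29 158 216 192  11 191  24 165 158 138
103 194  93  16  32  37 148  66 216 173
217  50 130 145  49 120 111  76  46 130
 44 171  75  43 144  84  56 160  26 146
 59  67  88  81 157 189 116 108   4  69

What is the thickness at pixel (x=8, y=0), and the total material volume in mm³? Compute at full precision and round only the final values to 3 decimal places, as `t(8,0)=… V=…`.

t(8,0)=3.149 V=369.091

span = t_max - t_min = 3.65 - 0.81 = 2.840
L(8,0) = 210, L_eff = 1 - 210/255 = 0.176471 (inverted)
t(8,0) = 3.65 - 2.840·0.176471 = 3.149
Σt over all 10·10 pixels = 79436/375 ≈ 211.8293333
V = pitch²·Σt = 1.32²·79436/375 = 369.091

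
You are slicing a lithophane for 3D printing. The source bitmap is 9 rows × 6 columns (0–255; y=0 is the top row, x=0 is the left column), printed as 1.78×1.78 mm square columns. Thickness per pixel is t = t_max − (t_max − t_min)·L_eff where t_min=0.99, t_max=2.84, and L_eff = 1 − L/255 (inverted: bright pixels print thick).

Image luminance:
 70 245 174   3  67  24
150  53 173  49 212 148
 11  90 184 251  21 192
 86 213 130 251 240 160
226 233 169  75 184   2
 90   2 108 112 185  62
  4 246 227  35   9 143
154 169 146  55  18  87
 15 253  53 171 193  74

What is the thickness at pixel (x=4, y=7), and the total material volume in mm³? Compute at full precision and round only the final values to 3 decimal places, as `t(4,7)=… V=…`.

span = t_max - t_min = 2.84 - 0.99 = 1.850
L(4,7) = 18, L_eff = 1 - 18/255 = 0.929412 (inverted)
t(4,7) = 2.84 - 1.850·0.929412 = 1.121
Σt over all 9·6 pixels = 104087/1020 ≈ 102.0460784
V = pitch²·Σt = 1.78²·104087/1020 = 323.323

t(4,7)=1.121 V=323.323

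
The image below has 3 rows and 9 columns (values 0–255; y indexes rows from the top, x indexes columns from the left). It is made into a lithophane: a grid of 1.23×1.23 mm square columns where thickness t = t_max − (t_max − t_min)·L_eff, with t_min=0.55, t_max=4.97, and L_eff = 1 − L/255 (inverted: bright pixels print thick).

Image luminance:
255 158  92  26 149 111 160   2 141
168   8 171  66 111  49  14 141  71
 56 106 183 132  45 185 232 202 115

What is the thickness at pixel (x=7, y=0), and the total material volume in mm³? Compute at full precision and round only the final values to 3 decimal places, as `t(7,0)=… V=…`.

span = t_max - t_min = 4.97 - 0.55 = 4.420
L(7,0) = 2, L_eff = 1 - 2/255 = 0.992157 (inverted)
t(7,0) = 4.97 - 4.420·0.992157 = 0.585
Σt over all 3·9 pixels = 104149/1500 ≈ 69.4326667
V = pitch²·Σt = 1.23²·104149/1500 = 105.045

t(7,0)=0.585 V=105.045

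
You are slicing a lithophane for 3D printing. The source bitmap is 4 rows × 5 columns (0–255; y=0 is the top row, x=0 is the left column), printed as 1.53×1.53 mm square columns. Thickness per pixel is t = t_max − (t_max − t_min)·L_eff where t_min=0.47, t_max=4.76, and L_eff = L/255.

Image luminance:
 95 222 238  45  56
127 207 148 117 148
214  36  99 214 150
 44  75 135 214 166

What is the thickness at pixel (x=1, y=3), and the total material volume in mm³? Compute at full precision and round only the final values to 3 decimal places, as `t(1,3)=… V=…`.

span = t_max - t_min = 4.76 - 0.47 = 4.290
L(1,3) = 75, L_eff = 75/255 = 0.294118
t(1,3) = 4.76 - 4.290·0.294118 = 3.498
Σt over all 4·5 pixels = 8319/170 ≈ 48.9352941
V = pitch²·Σt = 1.53²·8319/170 = 114.553

t(1,3)=3.498 V=114.553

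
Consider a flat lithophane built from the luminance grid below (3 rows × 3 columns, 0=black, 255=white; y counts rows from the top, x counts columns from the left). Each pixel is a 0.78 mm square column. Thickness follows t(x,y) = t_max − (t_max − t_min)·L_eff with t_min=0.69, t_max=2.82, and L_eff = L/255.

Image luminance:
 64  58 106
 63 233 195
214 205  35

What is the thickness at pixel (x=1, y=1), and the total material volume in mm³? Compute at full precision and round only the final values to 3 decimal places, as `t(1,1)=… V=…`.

span = t_max - t_min = 2.82 - 0.69 = 2.130
L(1,1) = 233, L_eff = 233/255 = 0.913725
t(1,1) = 2.82 - 2.130·0.913725 = 0.874
Σt over all 3·3 pixels = 15.582
V = pitch²·Σt = 0.78²·15.582 = 9.480

t(1,1)=0.874 V=9.480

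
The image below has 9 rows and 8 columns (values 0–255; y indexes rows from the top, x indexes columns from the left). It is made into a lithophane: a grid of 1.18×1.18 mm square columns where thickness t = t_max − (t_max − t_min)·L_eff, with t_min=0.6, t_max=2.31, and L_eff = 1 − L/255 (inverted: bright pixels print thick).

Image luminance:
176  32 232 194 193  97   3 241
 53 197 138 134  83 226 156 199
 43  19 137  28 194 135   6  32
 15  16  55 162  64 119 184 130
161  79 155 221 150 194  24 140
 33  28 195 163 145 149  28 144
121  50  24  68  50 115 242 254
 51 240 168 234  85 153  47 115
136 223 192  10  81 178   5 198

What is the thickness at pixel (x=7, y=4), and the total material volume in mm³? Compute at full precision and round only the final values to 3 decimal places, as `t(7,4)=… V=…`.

t(7,4)=1.539 V=141.778

span = t_max - t_min = 2.31 - 0.6 = 1.710
L(7,4) = 140, L_eff = 1 - 140/255 = 0.450980 (inverted)
t(7,4) = 2.31 - 1.710·0.450980 = 1.539
Σt over all 9·8 pixels = 432747/4250 ≈ 101.8228235
V = pitch²·Σt = 1.18²·432747/4250 = 141.778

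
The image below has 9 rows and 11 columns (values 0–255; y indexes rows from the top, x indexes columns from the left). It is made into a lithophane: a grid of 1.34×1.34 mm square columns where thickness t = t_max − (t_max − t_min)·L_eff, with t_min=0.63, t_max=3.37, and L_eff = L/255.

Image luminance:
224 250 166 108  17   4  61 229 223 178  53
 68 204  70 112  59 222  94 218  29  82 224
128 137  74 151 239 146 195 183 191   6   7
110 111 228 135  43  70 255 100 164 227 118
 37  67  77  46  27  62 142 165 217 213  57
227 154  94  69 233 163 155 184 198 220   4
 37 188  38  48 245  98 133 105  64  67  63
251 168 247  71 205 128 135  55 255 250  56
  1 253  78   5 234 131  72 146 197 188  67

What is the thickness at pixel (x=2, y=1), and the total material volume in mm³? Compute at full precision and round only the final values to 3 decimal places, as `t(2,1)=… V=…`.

span = t_max - t_min = 3.37 - 0.63 = 2.740
L(2,1) = 70, L_eff = 70/255 = 0.274510
t(2,1) = 3.37 - 2.740·0.274510 = 2.618
Σt over all 9·11 pixels = 4944743/25500 ≈ 193.9114902
V = pitch²·Σt = 1.34²·4944743/25500 = 348.187

t(2,1)=2.618 V=348.187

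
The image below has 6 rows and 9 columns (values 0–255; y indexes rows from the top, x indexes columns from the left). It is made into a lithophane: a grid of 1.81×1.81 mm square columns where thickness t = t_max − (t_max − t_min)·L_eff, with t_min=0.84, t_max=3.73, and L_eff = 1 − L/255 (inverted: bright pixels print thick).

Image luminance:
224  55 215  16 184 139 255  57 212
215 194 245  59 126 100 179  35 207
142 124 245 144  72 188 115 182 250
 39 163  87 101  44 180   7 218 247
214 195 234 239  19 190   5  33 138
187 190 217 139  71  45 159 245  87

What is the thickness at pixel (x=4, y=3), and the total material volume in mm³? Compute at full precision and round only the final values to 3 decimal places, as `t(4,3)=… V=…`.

span = t_max - t_min = 3.73 - 0.84 = 2.890
L(4,3) = 44, L_eff = 1 - 44/255 = 0.827451 (inverted)
t(4,3) = 3.73 - 2.890·0.827451 = 1.339
Σt over all 6·9 pixels = 134.576
V = pitch²·Σt = 1.81²·134.576 = 440.884

t(4,3)=1.339 V=440.884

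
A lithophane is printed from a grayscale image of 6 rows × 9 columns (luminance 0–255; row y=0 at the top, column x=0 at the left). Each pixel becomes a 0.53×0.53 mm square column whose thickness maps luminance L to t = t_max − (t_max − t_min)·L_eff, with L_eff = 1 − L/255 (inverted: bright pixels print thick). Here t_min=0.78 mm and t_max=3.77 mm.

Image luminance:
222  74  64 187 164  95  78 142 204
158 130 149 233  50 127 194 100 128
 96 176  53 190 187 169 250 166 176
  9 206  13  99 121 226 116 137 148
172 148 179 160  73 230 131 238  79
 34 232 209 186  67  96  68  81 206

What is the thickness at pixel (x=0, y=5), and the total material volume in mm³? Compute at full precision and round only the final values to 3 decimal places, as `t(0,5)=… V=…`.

span = t_max - t_min = 3.77 - 0.78 = 2.990
L(0,5) = 34, L_eff = 1 - 34/255 = 0.866667 (inverted)
t(0,5) = 3.77 - 2.990·0.866667 = 1.179
Σt over all 6·9 pixels = 559039/4250 ≈ 131.5385882
V = pitch²·Σt = 0.53²·559039/4250 = 36.949

t(0,5)=1.179 V=36.949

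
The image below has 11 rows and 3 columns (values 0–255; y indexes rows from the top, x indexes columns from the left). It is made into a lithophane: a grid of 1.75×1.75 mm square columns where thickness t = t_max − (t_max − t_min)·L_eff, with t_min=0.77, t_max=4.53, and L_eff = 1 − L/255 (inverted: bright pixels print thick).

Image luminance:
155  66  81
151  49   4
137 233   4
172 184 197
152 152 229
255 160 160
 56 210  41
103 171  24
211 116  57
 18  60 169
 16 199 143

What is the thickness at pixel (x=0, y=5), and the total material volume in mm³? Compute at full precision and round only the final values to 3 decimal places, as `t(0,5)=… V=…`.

span = t_max - t_min = 4.53 - 0.77 = 3.760
L(0,5) = 255, L_eff = 1 - 255/255 = 0.000000 (inverted)
t(0,5) = 4.53 - 3.760·0.000000 = 4.530
Σt over all 11·3 pixels = 440543/5100 ≈ 86.3809804
V = pitch²·Σt = 1.75²·440543/5100 = 264.542

t(0,5)=4.530 V=264.542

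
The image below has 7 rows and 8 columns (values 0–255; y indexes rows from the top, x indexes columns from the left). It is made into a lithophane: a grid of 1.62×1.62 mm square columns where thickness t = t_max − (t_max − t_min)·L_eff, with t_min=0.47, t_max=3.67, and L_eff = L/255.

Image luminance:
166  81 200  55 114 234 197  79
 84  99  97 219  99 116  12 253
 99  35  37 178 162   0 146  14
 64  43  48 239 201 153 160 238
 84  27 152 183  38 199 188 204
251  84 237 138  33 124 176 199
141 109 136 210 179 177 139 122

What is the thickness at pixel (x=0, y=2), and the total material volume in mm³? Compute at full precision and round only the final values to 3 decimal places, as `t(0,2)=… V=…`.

t(0,2)=2.428 V=293.945

span = t_max - t_min = 3.67 - 0.47 = 3.200
L(0,2) = 99, L_eff = 99/255 = 0.388235
t(0,2) = 3.67 - 3.200·0.388235 = 2.428
Σt over all 7·8 pixels = 47602/425 ≈ 112.0047059
V = pitch²·Σt = 1.62²·47602/425 = 293.945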